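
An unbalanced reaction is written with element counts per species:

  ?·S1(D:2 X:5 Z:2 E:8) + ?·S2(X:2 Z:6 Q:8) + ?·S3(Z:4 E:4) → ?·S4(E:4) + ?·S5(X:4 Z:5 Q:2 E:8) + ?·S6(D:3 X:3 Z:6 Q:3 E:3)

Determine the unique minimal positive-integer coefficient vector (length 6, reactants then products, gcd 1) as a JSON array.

Coefficients: [6, 3, 6, 3, 6, 4]

D: 6·2+3·0+6·0 = 12 | 3·0+6·0+4·3 = 12
X: 6·5+3·2+6·0 = 36 | 3·0+6·4+4·3 = 36
Z: 6·2+3·6+6·4 = 54 | 3·0+6·5+4·6 = 54
Q: 6·0+3·8+6·0 = 24 | 3·0+6·2+4·3 = 24
E: 6·8+3·0+6·4 = 72 | 3·4+6·8+4·3 = 72
gcd(6,3,6,3,6,4) = 1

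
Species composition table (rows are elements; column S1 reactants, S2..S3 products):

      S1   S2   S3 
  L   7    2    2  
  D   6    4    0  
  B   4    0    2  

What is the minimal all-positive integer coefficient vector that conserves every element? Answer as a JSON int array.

Coefficients: [2, 3, 4]

L: 2·7 = 14 | 3·2+4·2 = 14
D: 2·6 = 12 | 3·4+4·0 = 12
B: 2·4 = 8 | 3·0+4·2 = 8
gcd(2,3,4) = 1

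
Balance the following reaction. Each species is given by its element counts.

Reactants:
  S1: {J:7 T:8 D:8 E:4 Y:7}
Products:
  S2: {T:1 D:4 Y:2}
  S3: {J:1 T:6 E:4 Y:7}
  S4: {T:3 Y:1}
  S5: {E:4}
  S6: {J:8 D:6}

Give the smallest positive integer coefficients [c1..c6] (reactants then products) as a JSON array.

Coefficients: [5, 4, 3, 6, 2, 4]

J: 5·7 = 35 | 4·0+3·1+6·0+2·0+4·8 = 35
T: 5·8 = 40 | 4·1+3·6+6·3+2·0+4·0 = 40
D: 5·8 = 40 | 4·4+3·0+6·0+2·0+4·6 = 40
E: 5·4 = 20 | 4·0+3·4+6·0+2·4+4·0 = 20
Y: 5·7 = 35 | 4·2+3·7+6·1+2·0+4·0 = 35
gcd(5,4,3,6,2,4) = 1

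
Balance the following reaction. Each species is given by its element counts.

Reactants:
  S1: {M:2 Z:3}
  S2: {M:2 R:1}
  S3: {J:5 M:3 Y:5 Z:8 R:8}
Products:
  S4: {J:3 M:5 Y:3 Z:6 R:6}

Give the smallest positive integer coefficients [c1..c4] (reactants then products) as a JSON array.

Coefficients: [2, 6, 3, 5]

J: 2·0+6·0+3·5 = 15 | 5·3 = 15
M: 2·2+6·2+3·3 = 25 | 5·5 = 25
Y: 2·0+6·0+3·5 = 15 | 5·3 = 15
Z: 2·3+6·0+3·8 = 30 | 5·6 = 30
R: 2·0+6·1+3·8 = 30 | 5·6 = 30
gcd(2,6,3,5) = 1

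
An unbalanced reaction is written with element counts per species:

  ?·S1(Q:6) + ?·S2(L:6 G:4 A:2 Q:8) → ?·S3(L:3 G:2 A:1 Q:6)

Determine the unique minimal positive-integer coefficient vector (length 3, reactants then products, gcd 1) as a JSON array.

L: 2·0+3·6 = 18 | 6·3 = 18
G: 2·0+3·4 = 12 | 6·2 = 12
A: 2·0+3·2 = 6 | 6·1 = 6
Q: 2·6+3·8 = 36 | 6·6 = 36
gcd(2,3,6) = 1

Coefficients: [2, 3, 6]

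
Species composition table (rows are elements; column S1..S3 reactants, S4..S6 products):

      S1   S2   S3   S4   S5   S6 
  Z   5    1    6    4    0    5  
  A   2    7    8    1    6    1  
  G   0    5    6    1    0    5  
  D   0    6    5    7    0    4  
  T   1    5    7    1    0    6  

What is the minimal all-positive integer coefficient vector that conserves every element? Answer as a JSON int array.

Z: 3·5+3·1+1·6 = 24 | 1·4+5·0+4·5 = 24
A: 3·2+3·7+1·8 = 35 | 1·1+5·6+4·1 = 35
G: 3·0+3·5+1·6 = 21 | 1·1+5·0+4·5 = 21
D: 3·0+3·6+1·5 = 23 | 1·7+5·0+4·4 = 23
T: 3·1+3·5+1·7 = 25 | 1·1+5·0+4·6 = 25
gcd(3,3,1,1,5,4) = 1

Coefficients: [3, 3, 1, 1, 5, 4]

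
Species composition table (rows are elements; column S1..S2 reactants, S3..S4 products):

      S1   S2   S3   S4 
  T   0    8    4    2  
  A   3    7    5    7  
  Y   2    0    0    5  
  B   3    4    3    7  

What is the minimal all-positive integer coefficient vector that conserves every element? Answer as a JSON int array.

T: 5·0+2·8 = 16 | 3·4+2·2 = 16
A: 5·3+2·7 = 29 | 3·5+2·7 = 29
Y: 5·2+2·0 = 10 | 3·0+2·5 = 10
B: 5·3+2·4 = 23 | 3·3+2·7 = 23
gcd(5,2,3,2) = 1

Coefficients: [5, 2, 3, 2]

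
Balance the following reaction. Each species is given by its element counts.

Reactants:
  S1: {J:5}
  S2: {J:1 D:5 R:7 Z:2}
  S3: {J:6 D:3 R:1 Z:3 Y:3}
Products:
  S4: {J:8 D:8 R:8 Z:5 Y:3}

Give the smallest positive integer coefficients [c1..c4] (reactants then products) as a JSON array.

J: 1·5+5·1+5·6 = 40 | 5·8 = 40
D: 1·0+5·5+5·3 = 40 | 5·8 = 40
R: 1·0+5·7+5·1 = 40 | 5·8 = 40
Z: 1·0+5·2+5·3 = 25 | 5·5 = 25
Y: 1·0+5·0+5·3 = 15 | 5·3 = 15
gcd(1,5,5,5) = 1

Coefficients: [1, 5, 5, 5]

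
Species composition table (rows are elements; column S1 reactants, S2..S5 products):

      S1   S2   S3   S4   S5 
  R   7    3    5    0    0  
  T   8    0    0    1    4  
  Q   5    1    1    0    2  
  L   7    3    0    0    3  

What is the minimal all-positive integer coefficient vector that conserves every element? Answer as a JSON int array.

R: 3·7 = 21 | 2·3+3·5+4·0+5·0 = 21
T: 3·8 = 24 | 2·0+3·0+4·1+5·4 = 24
Q: 3·5 = 15 | 2·1+3·1+4·0+5·2 = 15
L: 3·7 = 21 | 2·3+3·0+4·0+5·3 = 21
gcd(3,2,3,4,5) = 1

Coefficients: [3, 2, 3, 4, 5]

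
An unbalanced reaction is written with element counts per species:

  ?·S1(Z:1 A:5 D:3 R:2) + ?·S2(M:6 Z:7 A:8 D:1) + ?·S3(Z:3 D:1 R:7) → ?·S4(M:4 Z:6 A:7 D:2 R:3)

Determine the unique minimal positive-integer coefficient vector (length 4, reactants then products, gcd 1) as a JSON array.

Coefficients: [1, 2, 1, 3]

M: 1·0+2·6+1·0 = 12 | 3·4 = 12
Z: 1·1+2·7+1·3 = 18 | 3·6 = 18
A: 1·5+2·8+1·0 = 21 | 3·7 = 21
D: 1·3+2·1+1·1 = 6 | 3·2 = 6
R: 1·2+2·0+1·7 = 9 | 3·3 = 9
gcd(1,2,1,3) = 1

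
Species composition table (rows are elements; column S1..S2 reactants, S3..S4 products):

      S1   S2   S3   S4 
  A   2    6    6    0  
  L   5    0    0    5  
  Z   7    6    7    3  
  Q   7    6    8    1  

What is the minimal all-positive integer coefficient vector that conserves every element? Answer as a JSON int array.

Coefficients: [3, 5, 6, 3]

A: 3·2+5·6 = 36 | 6·6+3·0 = 36
L: 3·5+5·0 = 15 | 6·0+3·5 = 15
Z: 3·7+5·6 = 51 | 6·7+3·3 = 51
Q: 3·7+5·6 = 51 | 6·8+3·1 = 51
gcd(3,5,6,3) = 1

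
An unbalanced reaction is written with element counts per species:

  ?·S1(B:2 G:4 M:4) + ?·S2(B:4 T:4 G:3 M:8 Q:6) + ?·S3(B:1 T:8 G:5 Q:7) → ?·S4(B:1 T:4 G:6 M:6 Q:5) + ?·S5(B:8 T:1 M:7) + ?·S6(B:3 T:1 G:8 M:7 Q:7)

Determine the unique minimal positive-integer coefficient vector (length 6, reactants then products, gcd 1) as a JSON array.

Coefficients: [6, 5, 1, 6, 3, 1]

B: 6·2+5·4+1·1 = 33 | 6·1+3·8+1·3 = 33
T: 6·0+5·4+1·8 = 28 | 6·4+3·1+1·1 = 28
G: 6·4+5·3+1·5 = 44 | 6·6+3·0+1·8 = 44
M: 6·4+5·8+1·0 = 64 | 6·6+3·7+1·7 = 64
Q: 6·0+5·6+1·7 = 37 | 6·5+3·0+1·7 = 37
gcd(6,5,1,6,3,1) = 1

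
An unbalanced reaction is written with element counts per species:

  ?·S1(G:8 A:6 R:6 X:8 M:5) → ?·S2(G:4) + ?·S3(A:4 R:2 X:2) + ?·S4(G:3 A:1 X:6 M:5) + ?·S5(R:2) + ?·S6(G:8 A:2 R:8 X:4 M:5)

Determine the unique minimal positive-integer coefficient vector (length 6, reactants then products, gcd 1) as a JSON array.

G: 5·8 = 40 | 5·4+6·0+4·3+5·0+1·8 = 40
A: 5·6 = 30 | 5·0+6·4+4·1+5·0+1·2 = 30
R: 5·6 = 30 | 5·0+6·2+4·0+5·2+1·8 = 30
X: 5·8 = 40 | 5·0+6·2+4·6+5·0+1·4 = 40
M: 5·5 = 25 | 5·0+6·0+4·5+5·0+1·5 = 25
gcd(5,5,6,4,5,1) = 1

Coefficients: [5, 5, 6, 4, 5, 1]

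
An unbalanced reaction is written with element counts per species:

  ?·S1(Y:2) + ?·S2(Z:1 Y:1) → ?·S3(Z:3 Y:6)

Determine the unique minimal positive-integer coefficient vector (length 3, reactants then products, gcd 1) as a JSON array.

Z: 3·0+6·1 = 6 | 2·3 = 6
Y: 3·2+6·1 = 12 | 2·6 = 12
gcd(3,6,2) = 1

Coefficients: [3, 6, 2]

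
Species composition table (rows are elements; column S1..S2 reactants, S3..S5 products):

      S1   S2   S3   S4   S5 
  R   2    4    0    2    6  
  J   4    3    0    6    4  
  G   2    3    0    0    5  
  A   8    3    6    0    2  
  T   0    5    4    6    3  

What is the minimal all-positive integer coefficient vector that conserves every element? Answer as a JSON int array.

Coefficients: [1, 6, 3, 1, 4]

R: 1·2+6·4 = 26 | 3·0+1·2+4·6 = 26
J: 1·4+6·3 = 22 | 3·0+1·6+4·4 = 22
G: 1·2+6·3 = 20 | 3·0+1·0+4·5 = 20
A: 1·8+6·3 = 26 | 3·6+1·0+4·2 = 26
T: 1·0+6·5 = 30 | 3·4+1·6+4·3 = 30
gcd(1,6,3,1,4) = 1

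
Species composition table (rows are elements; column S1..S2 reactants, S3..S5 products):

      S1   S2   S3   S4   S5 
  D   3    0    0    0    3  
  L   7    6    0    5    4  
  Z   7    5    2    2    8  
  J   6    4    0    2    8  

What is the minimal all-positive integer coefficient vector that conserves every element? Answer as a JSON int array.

D: 2·3+4·0 = 6 | 3·0+6·0+2·3 = 6
L: 2·7+4·6 = 38 | 3·0+6·5+2·4 = 38
Z: 2·7+4·5 = 34 | 3·2+6·2+2·8 = 34
J: 2·6+4·4 = 28 | 3·0+6·2+2·8 = 28
gcd(2,4,3,6,2) = 1

Coefficients: [2, 4, 3, 6, 2]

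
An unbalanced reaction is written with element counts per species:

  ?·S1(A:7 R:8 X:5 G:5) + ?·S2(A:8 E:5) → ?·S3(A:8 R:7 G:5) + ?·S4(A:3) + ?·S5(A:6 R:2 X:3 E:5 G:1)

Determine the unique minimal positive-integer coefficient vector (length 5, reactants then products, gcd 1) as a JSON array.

A: 3·7+5·8 = 61 | 2·8+5·3+5·6 = 61
R: 3·8+5·0 = 24 | 2·7+5·0+5·2 = 24
X: 3·5+5·0 = 15 | 2·0+5·0+5·3 = 15
E: 3·0+5·5 = 25 | 2·0+5·0+5·5 = 25
G: 3·5+5·0 = 15 | 2·5+5·0+5·1 = 15
gcd(3,5,2,5,5) = 1

Coefficients: [3, 5, 2, 5, 5]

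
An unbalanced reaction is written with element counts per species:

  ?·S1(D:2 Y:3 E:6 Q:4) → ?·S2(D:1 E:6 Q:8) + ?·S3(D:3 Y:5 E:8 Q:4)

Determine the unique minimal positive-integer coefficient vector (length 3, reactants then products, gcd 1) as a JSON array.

D: 5·2 = 10 | 1·1+3·3 = 10
Y: 5·3 = 15 | 1·0+3·5 = 15
E: 5·6 = 30 | 1·6+3·8 = 30
Q: 5·4 = 20 | 1·8+3·4 = 20
gcd(5,1,3) = 1

Coefficients: [5, 1, 3]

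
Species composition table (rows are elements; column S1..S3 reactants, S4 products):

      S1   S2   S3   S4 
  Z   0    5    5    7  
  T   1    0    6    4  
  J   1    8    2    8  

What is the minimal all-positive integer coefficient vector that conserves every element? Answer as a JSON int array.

Z: 2·0+4·5+3·5 = 35 | 5·7 = 35
T: 2·1+4·0+3·6 = 20 | 5·4 = 20
J: 2·1+4·8+3·2 = 40 | 5·8 = 40
gcd(2,4,3,5) = 1

Coefficients: [2, 4, 3, 5]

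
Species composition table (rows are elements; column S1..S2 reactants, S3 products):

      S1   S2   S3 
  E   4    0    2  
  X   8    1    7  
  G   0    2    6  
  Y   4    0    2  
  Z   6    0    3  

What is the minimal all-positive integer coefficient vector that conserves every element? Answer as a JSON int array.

Coefficients: [1, 6, 2]

E: 1·4+6·0 = 4 | 2·2 = 4
X: 1·8+6·1 = 14 | 2·7 = 14
G: 1·0+6·2 = 12 | 2·6 = 12
Y: 1·4+6·0 = 4 | 2·2 = 4
Z: 1·6+6·0 = 6 | 2·3 = 6
gcd(1,6,2) = 1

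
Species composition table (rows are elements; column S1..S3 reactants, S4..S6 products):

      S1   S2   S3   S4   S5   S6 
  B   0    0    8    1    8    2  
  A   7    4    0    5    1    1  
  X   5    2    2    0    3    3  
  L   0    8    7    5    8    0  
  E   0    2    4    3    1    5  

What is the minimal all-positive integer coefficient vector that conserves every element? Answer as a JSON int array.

Coefficients: [2, 1, 6, 2, 5, 3]

B: 2·0+1·0+6·8 = 48 | 2·1+5·8+3·2 = 48
A: 2·7+1·4+6·0 = 18 | 2·5+5·1+3·1 = 18
X: 2·5+1·2+6·2 = 24 | 2·0+5·3+3·3 = 24
L: 2·0+1·8+6·7 = 50 | 2·5+5·8+3·0 = 50
E: 2·0+1·2+6·4 = 26 | 2·3+5·1+3·5 = 26
gcd(2,1,6,2,5,3) = 1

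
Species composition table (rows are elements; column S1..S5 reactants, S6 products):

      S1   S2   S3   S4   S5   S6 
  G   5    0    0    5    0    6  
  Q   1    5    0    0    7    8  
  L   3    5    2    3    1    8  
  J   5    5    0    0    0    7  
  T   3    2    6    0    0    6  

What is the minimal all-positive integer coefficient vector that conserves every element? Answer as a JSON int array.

Coefficients: [4, 3, 2, 2, 3, 5]

G: 4·5+3·0+2·0+2·5+3·0 = 30 | 5·6 = 30
Q: 4·1+3·5+2·0+2·0+3·7 = 40 | 5·8 = 40
L: 4·3+3·5+2·2+2·3+3·1 = 40 | 5·8 = 40
J: 4·5+3·5+2·0+2·0+3·0 = 35 | 5·7 = 35
T: 4·3+3·2+2·6+2·0+3·0 = 30 | 5·6 = 30
gcd(4,3,2,2,3,5) = 1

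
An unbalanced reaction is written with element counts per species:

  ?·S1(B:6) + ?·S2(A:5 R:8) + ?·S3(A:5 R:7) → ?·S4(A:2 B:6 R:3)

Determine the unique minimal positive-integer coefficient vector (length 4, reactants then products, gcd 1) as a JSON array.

Coefficients: [5, 1, 1, 5]

A: 5·0+1·5+1·5 = 10 | 5·2 = 10
B: 5·6+1·0+1·0 = 30 | 5·6 = 30
R: 5·0+1·8+1·7 = 15 | 5·3 = 15
gcd(5,1,1,5) = 1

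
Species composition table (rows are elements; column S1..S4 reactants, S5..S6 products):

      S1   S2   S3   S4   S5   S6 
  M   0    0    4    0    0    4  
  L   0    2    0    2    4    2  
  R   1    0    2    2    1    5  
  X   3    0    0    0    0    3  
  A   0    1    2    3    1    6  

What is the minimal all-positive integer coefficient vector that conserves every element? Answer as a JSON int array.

Coefficients: [4, 3, 4, 5, 2, 4]

M: 4·0+3·0+4·4+5·0 = 16 | 2·0+4·4 = 16
L: 4·0+3·2+4·0+5·2 = 16 | 2·4+4·2 = 16
R: 4·1+3·0+4·2+5·2 = 22 | 2·1+4·5 = 22
X: 4·3+3·0+4·0+5·0 = 12 | 2·0+4·3 = 12
A: 4·0+3·1+4·2+5·3 = 26 | 2·1+4·6 = 26
gcd(4,3,4,5,2,4) = 1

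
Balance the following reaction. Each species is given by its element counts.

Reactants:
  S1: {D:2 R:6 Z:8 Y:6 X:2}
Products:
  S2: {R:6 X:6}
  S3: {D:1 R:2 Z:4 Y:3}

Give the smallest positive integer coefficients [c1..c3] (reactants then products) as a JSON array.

D: 3·2 = 6 | 1·0+6·1 = 6
R: 3·6 = 18 | 1·6+6·2 = 18
Z: 3·8 = 24 | 1·0+6·4 = 24
Y: 3·6 = 18 | 1·0+6·3 = 18
X: 3·2 = 6 | 1·6+6·0 = 6
gcd(3,1,6) = 1

Coefficients: [3, 1, 6]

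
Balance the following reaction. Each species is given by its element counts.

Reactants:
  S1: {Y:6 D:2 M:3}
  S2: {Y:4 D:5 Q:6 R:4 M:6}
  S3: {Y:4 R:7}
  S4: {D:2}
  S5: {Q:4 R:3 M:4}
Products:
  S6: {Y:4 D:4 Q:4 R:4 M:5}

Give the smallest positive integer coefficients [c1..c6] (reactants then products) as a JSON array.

Y: 2·6+2·4+1·4+5·0+3·0 = 24 | 6·4 = 24
D: 2·2+2·5+1·0+5·2+3·0 = 24 | 6·4 = 24
Q: 2·0+2·6+1·0+5·0+3·4 = 24 | 6·4 = 24
R: 2·0+2·4+1·7+5·0+3·3 = 24 | 6·4 = 24
M: 2·3+2·6+1·0+5·0+3·4 = 30 | 6·5 = 30
gcd(2,2,1,5,3,6) = 1

Coefficients: [2, 2, 1, 5, 3, 6]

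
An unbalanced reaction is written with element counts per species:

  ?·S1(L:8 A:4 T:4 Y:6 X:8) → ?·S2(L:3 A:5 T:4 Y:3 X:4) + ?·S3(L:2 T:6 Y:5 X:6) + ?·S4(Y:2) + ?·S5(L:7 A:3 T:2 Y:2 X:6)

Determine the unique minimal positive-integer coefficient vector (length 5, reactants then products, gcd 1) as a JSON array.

Coefficients: [5, 1, 1, 6, 5]

L: 5·8 = 40 | 1·3+1·2+6·0+5·7 = 40
A: 5·4 = 20 | 1·5+1·0+6·0+5·3 = 20
T: 5·4 = 20 | 1·4+1·6+6·0+5·2 = 20
Y: 5·6 = 30 | 1·3+1·5+6·2+5·2 = 30
X: 5·8 = 40 | 1·4+1·6+6·0+5·6 = 40
gcd(5,1,1,6,5) = 1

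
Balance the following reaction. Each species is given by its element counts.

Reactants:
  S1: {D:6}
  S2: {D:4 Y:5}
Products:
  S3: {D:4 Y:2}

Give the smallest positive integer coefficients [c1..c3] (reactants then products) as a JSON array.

D: 2·6+2·4 = 20 | 5·4 = 20
Y: 2·0+2·5 = 10 | 5·2 = 10
gcd(2,2,5) = 1

Coefficients: [2, 2, 5]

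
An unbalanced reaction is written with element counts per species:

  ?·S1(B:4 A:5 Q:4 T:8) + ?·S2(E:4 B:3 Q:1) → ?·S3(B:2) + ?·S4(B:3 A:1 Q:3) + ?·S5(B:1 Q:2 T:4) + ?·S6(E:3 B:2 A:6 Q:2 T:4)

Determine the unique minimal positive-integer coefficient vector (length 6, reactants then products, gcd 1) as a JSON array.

E: 5·0+3·4 = 12 | 6·0+1·0+6·0+4·3 = 12
B: 5·4+3·3 = 29 | 6·2+1·3+6·1+4·2 = 29
A: 5·5+3·0 = 25 | 6·0+1·1+6·0+4·6 = 25
Q: 5·4+3·1 = 23 | 6·0+1·3+6·2+4·2 = 23
T: 5·8+3·0 = 40 | 6·0+1·0+6·4+4·4 = 40
gcd(5,3,6,1,6,4) = 1

Coefficients: [5, 3, 6, 1, 6, 4]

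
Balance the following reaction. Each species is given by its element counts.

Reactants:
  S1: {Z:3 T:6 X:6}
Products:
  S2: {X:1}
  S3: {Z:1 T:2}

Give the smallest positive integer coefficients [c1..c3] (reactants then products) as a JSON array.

Coefficients: [1, 6, 3]

Z: 1·3 = 3 | 6·0+3·1 = 3
T: 1·6 = 6 | 6·0+3·2 = 6
X: 1·6 = 6 | 6·1+3·0 = 6
gcd(1,6,3) = 1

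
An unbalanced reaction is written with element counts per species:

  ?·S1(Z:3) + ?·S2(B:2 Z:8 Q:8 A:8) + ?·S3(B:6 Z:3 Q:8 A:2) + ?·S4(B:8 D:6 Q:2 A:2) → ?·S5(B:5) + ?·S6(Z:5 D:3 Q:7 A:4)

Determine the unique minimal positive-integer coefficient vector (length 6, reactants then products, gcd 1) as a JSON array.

Coefficients: [2, 1, 2, 2, 6, 4]

B: 2·0+1·2+2·6+2·8 = 30 | 6·5+4·0 = 30
Z: 2·3+1·8+2·3+2·0 = 20 | 6·0+4·5 = 20
D: 2·0+1·0+2·0+2·6 = 12 | 6·0+4·3 = 12
Q: 2·0+1·8+2·8+2·2 = 28 | 6·0+4·7 = 28
A: 2·0+1·8+2·2+2·2 = 16 | 6·0+4·4 = 16
gcd(2,1,2,2,6,4) = 1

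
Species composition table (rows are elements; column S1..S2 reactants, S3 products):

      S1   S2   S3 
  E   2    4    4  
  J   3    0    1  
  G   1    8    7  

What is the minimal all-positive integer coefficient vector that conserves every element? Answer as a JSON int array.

Coefficients: [2, 5, 6]

E: 2·2+5·4 = 24 | 6·4 = 24
J: 2·3+5·0 = 6 | 6·1 = 6
G: 2·1+5·8 = 42 | 6·7 = 42
gcd(2,5,6) = 1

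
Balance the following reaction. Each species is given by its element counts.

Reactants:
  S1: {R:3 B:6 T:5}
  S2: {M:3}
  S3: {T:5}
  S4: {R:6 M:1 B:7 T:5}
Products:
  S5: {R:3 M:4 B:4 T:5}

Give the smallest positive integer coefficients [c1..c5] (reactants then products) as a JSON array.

R: 1·3+6·0+2·0+2·6 = 15 | 5·3 = 15
M: 1·0+6·3+2·0+2·1 = 20 | 5·4 = 20
B: 1·6+6·0+2·0+2·7 = 20 | 5·4 = 20
T: 1·5+6·0+2·5+2·5 = 25 | 5·5 = 25
gcd(1,6,2,2,5) = 1

Coefficients: [1, 6, 2, 2, 5]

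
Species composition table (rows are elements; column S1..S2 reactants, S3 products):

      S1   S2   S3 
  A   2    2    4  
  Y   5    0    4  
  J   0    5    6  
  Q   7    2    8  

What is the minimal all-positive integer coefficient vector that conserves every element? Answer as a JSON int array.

A: 4·2+6·2 = 20 | 5·4 = 20
Y: 4·5+6·0 = 20 | 5·4 = 20
J: 4·0+6·5 = 30 | 5·6 = 30
Q: 4·7+6·2 = 40 | 5·8 = 40
gcd(4,6,5) = 1

Coefficients: [4, 6, 5]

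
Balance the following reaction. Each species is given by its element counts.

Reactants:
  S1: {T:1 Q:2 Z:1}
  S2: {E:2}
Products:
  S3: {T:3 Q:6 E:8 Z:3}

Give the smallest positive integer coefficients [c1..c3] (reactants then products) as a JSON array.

Coefficients: [3, 4, 1]

T: 3·1+4·0 = 3 | 1·3 = 3
Q: 3·2+4·0 = 6 | 1·6 = 6
E: 3·0+4·2 = 8 | 1·8 = 8
Z: 3·1+4·0 = 3 | 1·3 = 3
gcd(3,4,1) = 1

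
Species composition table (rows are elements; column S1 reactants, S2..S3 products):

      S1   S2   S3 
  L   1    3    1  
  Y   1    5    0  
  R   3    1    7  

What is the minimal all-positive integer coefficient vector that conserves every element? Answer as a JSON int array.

Coefficients: [5, 1, 2]

L: 5·1 = 5 | 1·3+2·1 = 5
Y: 5·1 = 5 | 1·5+2·0 = 5
R: 5·3 = 15 | 1·1+2·7 = 15
gcd(5,1,2) = 1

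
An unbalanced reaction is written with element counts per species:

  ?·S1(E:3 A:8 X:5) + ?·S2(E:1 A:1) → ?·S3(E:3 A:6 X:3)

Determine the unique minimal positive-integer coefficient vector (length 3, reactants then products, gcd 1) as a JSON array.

E: 3·3+6·1 = 15 | 5·3 = 15
A: 3·8+6·1 = 30 | 5·6 = 30
X: 3·5+6·0 = 15 | 5·3 = 15
gcd(3,6,5) = 1

Coefficients: [3, 6, 5]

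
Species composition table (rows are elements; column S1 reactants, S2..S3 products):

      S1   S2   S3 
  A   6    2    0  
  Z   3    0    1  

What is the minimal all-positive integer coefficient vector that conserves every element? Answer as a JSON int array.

Coefficients: [1, 3, 3]

A: 1·6 = 6 | 3·2+3·0 = 6
Z: 1·3 = 3 | 3·0+3·1 = 3
gcd(1,3,3) = 1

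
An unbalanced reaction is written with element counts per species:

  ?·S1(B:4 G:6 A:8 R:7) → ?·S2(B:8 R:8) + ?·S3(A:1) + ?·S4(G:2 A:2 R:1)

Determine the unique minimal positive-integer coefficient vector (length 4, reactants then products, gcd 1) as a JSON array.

Coefficients: [2, 1, 4, 6]

B: 2·4 = 8 | 1·8+4·0+6·0 = 8
G: 2·6 = 12 | 1·0+4·0+6·2 = 12
A: 2·8 = 16 | 1·0+4·1+6·2 = 16
R: 2·7 = 14 | 1·8+4·0+6·1 = 14
gcd(2,1,4,6) = 1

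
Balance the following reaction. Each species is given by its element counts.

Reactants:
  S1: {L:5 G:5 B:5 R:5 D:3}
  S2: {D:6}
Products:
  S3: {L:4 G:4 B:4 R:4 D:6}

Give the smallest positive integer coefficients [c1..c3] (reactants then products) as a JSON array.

Coefficients: [4, 3, 5]

L: 4·5+3·0 = 20 | 5·4 = 20
G: 4·5+3·0 = 20 | 5·4 = 20
B: 4·5+3·0 = 20 | 5·4 = 20
R: 4·5+3·0 = 20 | 5·4 = 20
D: 4·3+3·6 = 30 | 5·6 = 30
gcd(4,3,5) = 1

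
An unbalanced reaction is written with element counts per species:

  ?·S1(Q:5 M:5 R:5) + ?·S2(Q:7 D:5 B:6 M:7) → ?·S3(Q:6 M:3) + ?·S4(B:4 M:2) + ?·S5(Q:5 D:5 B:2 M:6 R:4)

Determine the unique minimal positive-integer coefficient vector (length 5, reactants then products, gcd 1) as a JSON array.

Coefficients: [4, 5, 5, 5, 5]

Q: 4·5+5·7 = 55 | 5·6+5·0+5·5 = 55
D: 4·0+5·5 = 25 | 5·0+5·0+5·5 = 25
B: 4·0+5·6 = 30 | 5·0+5·4+5·2 = 30
M: 4·5+5·7 = 55 | 5·3+5·2+5·6 = 55
R: 4·5+5·0 = 20 | 5·0+5·0+5·4 = 20
gcd(4,5,5,5,5) = 1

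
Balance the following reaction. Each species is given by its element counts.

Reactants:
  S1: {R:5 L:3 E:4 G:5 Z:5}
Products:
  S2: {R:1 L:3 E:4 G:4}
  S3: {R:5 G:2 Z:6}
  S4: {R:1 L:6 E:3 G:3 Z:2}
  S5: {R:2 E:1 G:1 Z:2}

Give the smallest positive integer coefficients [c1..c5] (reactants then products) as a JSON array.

Coefficients: [6, 4, 3, 1, 5]

R: 6·5 = 30 | 4·1+3·5+1·1+5·2 = 30
L: 6·3 = 18 | 4·3+3·0+1·6+5·0 = 18
E: 6·4 = 24 | 4·4+3·0+1·3+5·1 = 24
G: 6·5 = 30 | 4·4+3·2+1·3+5·1 = 30
Z: 6·5 = 30 | 4·0+3·6+1·2+5·2 = 30
gcd(6,4,3,1,5) = 1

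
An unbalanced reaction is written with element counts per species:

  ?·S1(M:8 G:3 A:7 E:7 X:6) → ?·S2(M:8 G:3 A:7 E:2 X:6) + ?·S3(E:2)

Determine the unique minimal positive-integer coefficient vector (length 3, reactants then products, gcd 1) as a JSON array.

M: 2·8 = 16 | 2·8+5·0 = 16
G: 2·3 = 6 | 2·3+5·0 = 6
A: 2·7 = 14 | 2·7+5·0 = 14
E: 2·7 = 14 | 2·2+5·2 = 14
X: 2·6 = 12 | 2·6+5·0 = 12
gcd(2,2,5) = 1

Coefficients: [2, 2, 5]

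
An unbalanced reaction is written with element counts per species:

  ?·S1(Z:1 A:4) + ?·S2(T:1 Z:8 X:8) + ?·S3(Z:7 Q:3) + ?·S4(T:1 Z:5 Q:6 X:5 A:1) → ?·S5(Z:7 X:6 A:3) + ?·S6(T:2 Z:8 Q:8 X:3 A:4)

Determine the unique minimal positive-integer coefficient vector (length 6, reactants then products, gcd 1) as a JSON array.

Coefficients: [6, 3, 2, 3, 5, 3]

T: 6·0+3·1+2·0+3·1 = 6 | 5·0+3·2 = 6
Z: 6·1+3·8+2·7+3·5 = 59 | 5·7+3·8 = 59
Q: 6·0+3·0+2·3+3·6 = 24 | 5·0+3·8 = 24
X: 6·0+3·8+2·0+3·5 = 39 | 5·6+3·3 = 39
A: 6·4+3·0+2·0+3·1 = 27 | 5·3+3·4 = 27
gcd(6,3,2,3,5,3) = 1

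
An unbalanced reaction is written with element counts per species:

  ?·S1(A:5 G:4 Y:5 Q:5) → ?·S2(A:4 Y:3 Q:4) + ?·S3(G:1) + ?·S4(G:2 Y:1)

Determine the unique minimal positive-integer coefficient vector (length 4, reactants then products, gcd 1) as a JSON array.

A: 4·5 = 20 | 5·4+6·0+5·0 = 20
G: 4·4 = 16 | 5·0+6·1+5·2 = 16
Y: 4·5 = 20 | 5·3+6·0+5·1 = 20
Q: 4·5 = 20 | 5·4+6·0+5·0 = 20
gcd(4,5,6,5) = 1

Coefficients: [4, 5, 6, 5]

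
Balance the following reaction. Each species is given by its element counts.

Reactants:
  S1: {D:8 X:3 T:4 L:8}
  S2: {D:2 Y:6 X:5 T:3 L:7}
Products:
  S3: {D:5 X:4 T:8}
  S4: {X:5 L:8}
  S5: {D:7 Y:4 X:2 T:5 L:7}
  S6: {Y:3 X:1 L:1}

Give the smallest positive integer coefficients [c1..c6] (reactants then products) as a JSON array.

D: 2·8+5·2 = 26 | 1·5+3·0+3·7+6·0 = 26
Y: 2·0+5·6 = 30 | 1·0+3·0+3·4+6·3 = 30
X: 2·3+5·5 = 31 | 1·4+3·5+3·2+6·1 = 31
T: 2·4+5·3 = 23 | 1·8+3·0+3·5+6·0 = 23
L: 2·8+5·7 = 51 | 1·0+3·8+3·7+6·1 = 51
gcd(2,5,1,3,3,6) = 1

Coefficients: [2, 5, 1, 3, 3, 6]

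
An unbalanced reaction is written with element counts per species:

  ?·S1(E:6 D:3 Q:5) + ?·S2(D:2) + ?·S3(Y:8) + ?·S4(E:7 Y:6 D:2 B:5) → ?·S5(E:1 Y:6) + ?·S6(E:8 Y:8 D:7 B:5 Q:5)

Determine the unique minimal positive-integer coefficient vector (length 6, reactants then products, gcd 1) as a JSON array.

Coefficients: [1, 1, 4, 1, 5, 1]

E: 1·6+1·0+4·0+1·7 = 13 | 5·1+1·8 = 13
Y: 1·0+1·0+4·8+1·6 = 38 | 5·6+1·8 = 38
D: 1·3+1·2+4·0+1·2 = 7 | 5·0+1·7 = 7
B: 1·0+1·0+4·0+1·5 = 5 | 5·0+1·5 = 5
Q: 1·5+1·0+4·0+1·0 = 5 | 5·0+1·5 = 5
gcd(1,1,4,1,5,1) = 1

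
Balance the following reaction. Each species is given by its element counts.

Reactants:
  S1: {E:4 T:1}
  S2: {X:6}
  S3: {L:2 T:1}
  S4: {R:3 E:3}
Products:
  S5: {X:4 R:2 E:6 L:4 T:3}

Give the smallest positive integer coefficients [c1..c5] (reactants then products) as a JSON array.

X: 3·0+2·6+6·0+2·0 = 12 | 3·4 = 12
R: 3·0+2·0+6·0+2·3 = 6 | 3·2 = 6
E: 3·4+2·0+6·0+2·3 = 18 | 3·6 = 18
L: 3·0+2·0+6·2+2·0 = 12 | 3·4 = 12
T: 3·1+2·0+6·1+2·0 = 9 | 3·3 = 9
gcd(3,2,6,2,3) = 1

Coefficients: [3, 2, 6, 2, 3]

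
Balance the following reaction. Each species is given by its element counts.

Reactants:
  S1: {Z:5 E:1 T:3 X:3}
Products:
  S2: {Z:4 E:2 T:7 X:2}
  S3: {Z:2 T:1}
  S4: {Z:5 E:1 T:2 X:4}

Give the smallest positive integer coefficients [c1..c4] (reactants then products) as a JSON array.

Z: 6·5 = 30 | 1·4+3·2+4·5 = 30
E: 6·1 = 6 | 1·2+3·0+4·1 = 6
T: 6·3 = 18 | 1·7+3·1+4·2 = 18
X: 6·3 = 18 | 1·2+3·0+4·4 = 18
gcd(6,1,3,4) = 1

Coefficients: [6, 1, 3, 4]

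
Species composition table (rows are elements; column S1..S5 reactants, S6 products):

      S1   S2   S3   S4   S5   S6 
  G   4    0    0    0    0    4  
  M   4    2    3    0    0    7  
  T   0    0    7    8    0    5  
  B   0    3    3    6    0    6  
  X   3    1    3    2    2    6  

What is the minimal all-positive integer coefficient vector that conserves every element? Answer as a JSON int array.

G: 6·4+6·0+2·0+2·0+1·0 = 24 | 6·4 = 24
M: 6·4+6·2+2·3+2·0+1·0 = 42 | 6·7 = 42
T: 6·0+6·0+2·7+2·8+1·0 = 30 | 6·5 = 30
B: 6·0+6·3+2·3+2·6+1·0 = 36 | 6·6 = 36
X: 6·3+6·1+2·3+2·2+1·2 = 36 | 6·6 = 36
gcd(6,6,2,2,1,6) = 1

Coefficients: [6, 6, 2, 2, 1, 6]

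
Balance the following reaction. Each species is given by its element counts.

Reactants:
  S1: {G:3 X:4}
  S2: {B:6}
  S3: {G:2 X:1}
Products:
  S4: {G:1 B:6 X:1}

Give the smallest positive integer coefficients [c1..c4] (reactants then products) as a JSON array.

G: 1·3+5·0+1·2 = 5 | 5·1 = 5
B: 1·0+5·6+1·0 = 30 | 5·6 = 30
X: 1·4+5·0+1·1 = 5 | 5·1 = 5
gcd(1,5,1,5) = 1

Coefficients: [1, 5, 1, 5]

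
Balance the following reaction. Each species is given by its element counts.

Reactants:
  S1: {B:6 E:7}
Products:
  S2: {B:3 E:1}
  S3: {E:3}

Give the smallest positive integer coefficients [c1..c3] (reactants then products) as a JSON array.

Coefficients: [3, 6, 5]

B: 3·6 = 18 | 6·3+5·0 = 18
E: 3·7 = 21 | 6·1+5·3 = 21
gcd(3,6,5) = 1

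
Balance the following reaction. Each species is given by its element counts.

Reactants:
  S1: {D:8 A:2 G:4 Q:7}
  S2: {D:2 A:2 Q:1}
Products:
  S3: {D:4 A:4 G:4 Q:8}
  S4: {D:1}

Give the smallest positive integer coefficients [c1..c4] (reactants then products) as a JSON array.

Coefficients: [1, 1, 1, 6]

D: 1·8+1·2 = 10 | 1·4+6·1 = 10
A: 1·2+1·2 = 4 | 1·4+6·0 = 4
G: 1·4+1·0 = 4 | 1·4+6·0 = 4
Q: 1·7+1·1 = 8 | 1·8+6·0 = 8
gcd(1,1,1,6) = 1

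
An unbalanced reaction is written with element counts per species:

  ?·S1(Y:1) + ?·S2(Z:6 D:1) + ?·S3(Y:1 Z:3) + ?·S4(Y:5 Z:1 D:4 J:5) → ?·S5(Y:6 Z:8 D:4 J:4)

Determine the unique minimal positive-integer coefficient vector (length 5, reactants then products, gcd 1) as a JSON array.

Y: 6·1+4·0+4·1+4·5 = 30 | 5·6 = 30
Z: 6·0+4·6+4·3+4·1 = 40 | 5·8 = 40
D: 6·0+4·1+4·0+4·4 = 20 | 5·4 = 20
J: 6·0+4·0+4·0+4·5 = 20 | 5·4 = 20
gcd(6,4,4,4,5) = 1

Coefficients: [6, 4, 4, 4, 5]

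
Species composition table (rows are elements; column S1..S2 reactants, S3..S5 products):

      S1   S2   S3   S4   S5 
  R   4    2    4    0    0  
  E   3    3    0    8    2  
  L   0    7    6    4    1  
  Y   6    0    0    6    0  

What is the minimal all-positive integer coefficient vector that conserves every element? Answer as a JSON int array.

R: 2·4+6·2 = 20 | 5·4+2·0+4·0 = 20
E: 2·3+6·3 = 24 | 5·0+2·8+4·2 = 24
L: 2·0+6·7 = 42 | 5·6+2·4+4·1 = 42
Y: 2·6+6·0 = 12 | 5·0+2·6+4·0 = 12
gcd(2,6,5,2,4) = 1

Coefficients: [2, 6, 5, 2, 4]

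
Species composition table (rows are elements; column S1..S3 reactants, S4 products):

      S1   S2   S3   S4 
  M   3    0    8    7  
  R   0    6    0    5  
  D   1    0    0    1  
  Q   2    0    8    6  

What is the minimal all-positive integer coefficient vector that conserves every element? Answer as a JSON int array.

Coefficients: [6, 5, 3, 6]

M: 6·3+5·0+3·8 = 42 | 6·7 = 42
R: 6·0+5·6+3·0 = 30 | 6·5 = 30
D: 6·1+5·0+3·0 = 6 | 6·1 = 6
Q: 6·2+5·0+3·8 = 36 | 6·6 = 36
gcd(6,5,3,6) = 1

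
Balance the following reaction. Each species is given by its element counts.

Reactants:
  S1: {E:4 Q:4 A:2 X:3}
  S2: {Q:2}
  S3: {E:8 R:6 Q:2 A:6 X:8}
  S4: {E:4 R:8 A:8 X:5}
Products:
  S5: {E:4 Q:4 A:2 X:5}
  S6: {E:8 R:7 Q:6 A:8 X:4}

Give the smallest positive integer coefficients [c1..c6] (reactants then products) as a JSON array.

E: 5·4+3·0+1·8+1·4 = 32 | 4·4+2·8 = 32
R: 5·0+3·0+1·6+1·8 = 14 | 4·0+2·7 = 14
Q: 5·4+3·2+1·2+1·0 = 28 | 4·4+2·6 = 28
A: 5·2+3·0+1·6+1·8 = 24 | 4·2+2·8 = 24
X: 5·3+3·0+1·8+1·5 = 28 | 4·5+2·4 = 28
gcd(5,3,1,1,4,2) = 1

Coefficients: [5, 3, 1, 1, 4, 2]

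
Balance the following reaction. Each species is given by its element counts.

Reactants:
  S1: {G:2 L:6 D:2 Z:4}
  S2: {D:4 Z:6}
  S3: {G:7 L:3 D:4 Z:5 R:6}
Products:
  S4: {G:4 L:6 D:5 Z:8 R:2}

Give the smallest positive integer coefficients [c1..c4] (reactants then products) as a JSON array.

Coefficients: [5, 3, 2, 6]

G: 5·2+3·0+2·7 = 24 | 6·4 = 24
L: 5·6+3·0+2·3 = 36 | 6·6 = 36
D: 5·2+3·4+2·4 = 30 | 6·5 = 30
Z: 5·4+3·6+2·5 = 48 | 6·8 = 48
R: 5·0+3·0+2·6 = 12 | 6·2 = 12
gcd(5,3,2,6) = 1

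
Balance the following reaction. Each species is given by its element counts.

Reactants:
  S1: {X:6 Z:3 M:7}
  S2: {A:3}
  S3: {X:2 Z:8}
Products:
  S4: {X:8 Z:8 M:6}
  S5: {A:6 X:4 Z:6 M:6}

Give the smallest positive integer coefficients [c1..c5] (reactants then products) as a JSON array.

A: 6·0+6·3+4·0 = 18 | 4·0+3·6 = 18
X: 6·6+6·0+4·2 = 44 | 4·8+3·4 = 44
Z: 6·3+6·0+4·8 = 50 | 4·8+3·6 = 50
M: 6·7+6·0+4·0 = 42 | 4·6+3·6 = 42
gcd(6,6,4,4,3) = 1

Coefficients: [6, 6, 4, 4, 3]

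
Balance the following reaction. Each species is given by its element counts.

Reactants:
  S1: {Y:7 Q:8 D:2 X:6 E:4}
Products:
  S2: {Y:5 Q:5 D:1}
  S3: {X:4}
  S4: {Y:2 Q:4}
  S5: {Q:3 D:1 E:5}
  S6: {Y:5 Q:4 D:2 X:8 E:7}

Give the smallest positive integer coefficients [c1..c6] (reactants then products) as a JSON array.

Y: 6·7 = 42 | 6·5+5·0+1·2+2·0+2·5 = 42
Q: 6·8 = 48 | 6·5+5·0+1·4+2·3+2·4 = 48
D: 6·2 = 12 | 6·1+5·0+1·0+2·1+2·2 = 12
X: 6·6 = 36 | 6·0+5·4+1·0+2·0+2·8 = 36
E: 6·4 = 24 | 6·0+5·0+1·0+2·5+2·7 = 24
gcd(6,6,5,1,2,2) = 1

Coefficients: [6, 6, 5, 1, 2, 2]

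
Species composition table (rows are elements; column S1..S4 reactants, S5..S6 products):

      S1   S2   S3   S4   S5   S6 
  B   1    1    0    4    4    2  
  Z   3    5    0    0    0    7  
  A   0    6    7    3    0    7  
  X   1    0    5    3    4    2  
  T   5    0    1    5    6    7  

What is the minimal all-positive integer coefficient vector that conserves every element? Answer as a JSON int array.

Coefficients: [6, 2, 1, 3, 3, 4]

B: 6·1+2·1+1·0+3·4 = 20 | 3·4+4·2 = 20
Z: 6·3+2·5+1·0+3·0 = 28 | 3·0+4·7 = 28
A: 6·0+2·6+1·7+3·3 = 28 | 3·0+4·7 = 28
X: 6·1+2·0+1·5+3·3 = 20 | 3·4+4·2 = 20
T: 6·5+2·0+1·1+3·5 = 46 | 3·6+4·7 = 46
gcd(6,2,1,3,3,4) = 1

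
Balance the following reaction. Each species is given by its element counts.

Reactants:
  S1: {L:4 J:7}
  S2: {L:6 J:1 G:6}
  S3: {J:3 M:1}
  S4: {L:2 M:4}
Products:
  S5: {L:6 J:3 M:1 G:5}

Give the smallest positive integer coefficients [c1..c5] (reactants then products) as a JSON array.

Coefficients: [1, 5, 2, 1, 6]

L: 1·4+5·6+2·0+1·2 = 36 | 6·6 = 36
J: 1·7+5·1+2·3+1·0 = 18 | 6·3 = 18
M: 1·0+5·0+2·1+1·4 = 6 | 6·1 = 6
G: 1·0+5·6+2·0+1·0 = 30 | 6·5 = 30
gcd(1,5,2,1,6) = 1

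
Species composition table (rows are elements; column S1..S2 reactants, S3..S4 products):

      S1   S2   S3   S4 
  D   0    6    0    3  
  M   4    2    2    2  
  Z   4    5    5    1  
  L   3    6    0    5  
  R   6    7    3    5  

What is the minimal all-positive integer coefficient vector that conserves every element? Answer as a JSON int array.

D: 4·0+3·6 = 18 | 5·0+6·3 = 18
M: 4·4+3·2 = 22 | 5·2+6·2 = 22
Z: 4·4+3·5 = 31 | 5·5+6·1 = 31
L: 4·3+3·6 = 30 | 5·0+6·5 = 30
R: 4·6+3·7 = 45 | 5·3+6·5 = 45
gcd(4,3,5,6) = 1

Coefficients: [4, 3, 5, 6]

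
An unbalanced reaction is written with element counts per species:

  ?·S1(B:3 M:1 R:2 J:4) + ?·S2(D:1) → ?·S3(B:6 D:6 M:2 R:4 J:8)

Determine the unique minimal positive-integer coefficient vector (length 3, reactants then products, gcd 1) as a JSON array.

Coefficients: [2, 6, 1]

B: 2·3+6·0 = 6 | 1·6 = 6
D: 2·0+6·1 = 6 | 1·6 = 6
M: 2·1+6·0 = 2 | 1·2 = 2
R: 2·2+6·0 = 4 | 1·4 = 4
J: 2·4+6·0 = 8 | 1·8 = 8
gcd(2,6,1) = 1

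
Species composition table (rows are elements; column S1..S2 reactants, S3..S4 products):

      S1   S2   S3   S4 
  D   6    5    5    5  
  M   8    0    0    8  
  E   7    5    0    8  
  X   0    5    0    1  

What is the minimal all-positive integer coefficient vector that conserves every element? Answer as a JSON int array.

D: 5·6+1·5 = 35 | 2·5+5·5 = 35
M: 5·8+1·0 = 40 | 2·0+5·8 = 40
E: 5·7+1·5 = 40 | 2·0+5·8 = 40
X: 5·0+1·5 = 5 | 2·0+5·1 = 5
gcd(5,1,2,5) = 1

Coefficients: [5, 1, 2, 5]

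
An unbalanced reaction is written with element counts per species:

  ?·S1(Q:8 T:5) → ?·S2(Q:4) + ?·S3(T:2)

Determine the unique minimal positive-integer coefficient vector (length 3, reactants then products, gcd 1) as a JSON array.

Coefficients: [2, 4, 5]

Q: 2·8 = 16 | 4·4+5·0 = 16
T: 2·5 = 10 | 4·0+5·2 = 10
gcd(2,4,5) = 1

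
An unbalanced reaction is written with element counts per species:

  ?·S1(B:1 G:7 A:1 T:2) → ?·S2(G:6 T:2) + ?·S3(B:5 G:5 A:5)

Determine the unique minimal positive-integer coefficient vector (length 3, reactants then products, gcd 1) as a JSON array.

Coefficients: [5, 5, 1]

B: 5·1 = 5 | 5·0+1·5 = 5
G: 5·7 = 35 | 5·6+1·5 = 35
A: 5·1 = 5 | 5·0+1·5 = 5
T: 5·2 = 10 | 5·2+1·0 = 10
gcd(5,5,1) = 1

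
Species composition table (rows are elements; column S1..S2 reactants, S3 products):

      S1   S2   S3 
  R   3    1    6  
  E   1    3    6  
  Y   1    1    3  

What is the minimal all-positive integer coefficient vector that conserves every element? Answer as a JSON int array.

Coefficients: [3, 3, 2]

R: 3·3+3·1 = 12 | 2·6 = 12
E: 3·1+3·3 = 12 | 2·6 = 12
Y: 3·1+3·1 = 6 | 2·3 = 6
gcd(3,3,2) = 1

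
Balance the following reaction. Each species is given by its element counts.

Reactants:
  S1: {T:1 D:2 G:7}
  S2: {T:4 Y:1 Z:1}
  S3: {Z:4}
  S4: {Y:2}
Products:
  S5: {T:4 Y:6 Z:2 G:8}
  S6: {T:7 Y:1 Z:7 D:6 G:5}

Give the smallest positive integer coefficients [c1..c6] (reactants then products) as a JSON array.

T: 3·1+3·4+2·0+5·0 = 15 | 2·4+1·7 = 15
Y: 3·0+3·1+2·0+5·2 = 13 | 2·6+1·1 = 13
Z: 3·0+3·1+2·4+5·0 = 11 | 2·2+1·7 = 11
D: 3·2+3·0+2·0+5·0 = 6 | 2·0+1·6 = 6
G: 3·7+3·0+2·0+5·0 = 21 | 2·8+1·5 = 21
gcd(3,3,2,5,2,1) = 1

Coefficients: [3, 3, 2, 5, 2, 1]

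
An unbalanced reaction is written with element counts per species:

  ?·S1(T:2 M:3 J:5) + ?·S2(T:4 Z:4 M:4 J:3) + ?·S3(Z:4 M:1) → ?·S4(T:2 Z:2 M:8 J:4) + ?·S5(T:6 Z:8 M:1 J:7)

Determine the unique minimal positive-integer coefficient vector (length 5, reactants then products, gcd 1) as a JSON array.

T: 5·2+4·4+4·0 = 26 | 4·2+3·6 = 26
Z: 5·0+4·4+4·4 = 32 | 4·2+3·8 = 32
M: 5·3+4·4+4·1 = 35 | 4·8+3·1 = 35
J: 5·5+4·3+4·0 = 37 | 4·4+3·7 = 37
gcd(5,4,4,4,3) = 1

Coefficients: [5, 4, 4, 4, 3]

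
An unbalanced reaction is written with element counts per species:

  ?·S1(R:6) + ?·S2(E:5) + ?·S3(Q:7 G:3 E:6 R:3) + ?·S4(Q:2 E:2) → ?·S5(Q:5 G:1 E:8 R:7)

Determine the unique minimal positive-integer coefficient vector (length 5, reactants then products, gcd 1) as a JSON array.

Coefficients: [3, 2, 1, 4, 3]

Q: 3·0+2·0+1·7+4·2 = 15 | 3·5 = 15
G: 3·0+2·0+1·3+4·0 = 3 | 3·1 = 3
E: 3·0+2·5+1·6+4·2 = 24 | 3·8 = 24
R: 3·6+2·0+1·3+4·0 = 21 | 3·7 = 21
gcd(3,2,1,4,3) = 1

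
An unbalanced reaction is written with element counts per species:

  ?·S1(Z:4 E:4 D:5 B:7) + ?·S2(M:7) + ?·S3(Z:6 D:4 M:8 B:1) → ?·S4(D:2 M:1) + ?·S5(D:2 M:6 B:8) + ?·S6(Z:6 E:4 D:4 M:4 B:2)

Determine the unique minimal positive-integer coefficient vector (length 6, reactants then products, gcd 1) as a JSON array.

Z: 6·4+5·0+2·6 = 36 | 3·0+4·0+6·6 = 36
E: 6·4+5·0+2·0 = 24 | 3·0+4·0+6·4 = 24
D: 6·5+5·0+2·4 = 38 | 3·2+4·2+6·4 = 38
M: 6·0+5·7+2·8 = 51 | 3·1+4·6+6·4 = 51
B: 6·7+5·0+2·1 = 44 | 3·0+4·8+6·2 = 44
gcd(6,5,2,3,4,6) = 1

Coefficients: [6, 5, 2, 3, 4, 6]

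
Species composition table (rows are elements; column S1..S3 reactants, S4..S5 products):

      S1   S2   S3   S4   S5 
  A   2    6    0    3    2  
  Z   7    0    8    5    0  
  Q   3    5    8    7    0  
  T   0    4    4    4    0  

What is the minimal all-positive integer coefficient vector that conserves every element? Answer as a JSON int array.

A: 2·2+4·6+2·0 = 28 | 6·3+5·2 = 28
Z: 2·7+4·0+2·8 = 30 | 6·5+5·0 = 30
Q: 2·3+4·5+2·8 = 42 | 6·7+5·0 = 42
T: 2·0+4·4+2·4 = 24 | 6·4+5·0 = 24
gcd(2,4,2,6,5) = 1

Coefficients: [2, 4, 2, 6, 5]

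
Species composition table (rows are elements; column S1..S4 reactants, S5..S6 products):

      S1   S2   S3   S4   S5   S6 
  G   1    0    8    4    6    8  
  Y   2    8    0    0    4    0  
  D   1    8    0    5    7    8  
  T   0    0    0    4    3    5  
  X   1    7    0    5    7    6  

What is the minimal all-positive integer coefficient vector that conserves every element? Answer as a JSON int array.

Coefficients: [2, 2, 2, 5, 5, 1]

G: 2·1+2·0+2·8+5·4 = 38 | 5·6+1·8 = 38
Y: 2·2+2·8+2·0+5·0 = 20 | 5·4+1·0 = 20
D: 2·1+2·8+2·0+5·5 = 43 | 5·7+1·8 = 43
T: 2·0+2·0+2·0+5·4 = 20 | 5·3+1·5 = 20
X: 2·1+2·7+2·0+5·5 = 41 | 5·7+1·6 = 41
gcd(2,2,2,5,5,1) = 1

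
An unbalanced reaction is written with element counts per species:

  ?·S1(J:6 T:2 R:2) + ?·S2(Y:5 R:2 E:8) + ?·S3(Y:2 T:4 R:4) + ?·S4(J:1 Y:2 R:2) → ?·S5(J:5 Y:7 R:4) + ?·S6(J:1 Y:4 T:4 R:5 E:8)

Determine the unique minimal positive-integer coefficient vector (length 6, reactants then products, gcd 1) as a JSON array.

J: 2·6+4·0+3·0+2·1 = 14 | 2·5+4·1 = 14
Y: 2·0+4·5+3·2+2·2 = 30 | 2·7+4·4 = 30
T: 2·2+4·0+3·4+2·0 = 16 | 2·0+4·4 = 16
R: 2·2+4·2+3·4+2·2 = 28 | 2·4+4·5 = 28
E: 2·0+4·8+3·0+2·0 = 32 | 2·0+4·8 = 32
gcd(2,4,3,2,2,4) = 1

Coefficients: [2, 4, 3, 2, 2, 4]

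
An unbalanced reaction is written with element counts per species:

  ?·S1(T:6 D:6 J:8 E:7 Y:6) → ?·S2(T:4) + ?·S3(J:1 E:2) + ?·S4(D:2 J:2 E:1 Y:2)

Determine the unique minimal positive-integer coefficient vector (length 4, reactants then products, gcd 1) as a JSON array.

Coefficients: [2, 3, 4, 6]

T: 2·6 = 12 | 3·4+4·0+6·0 = 12
D: 2·6 = 12 | 3·0+4·0+6·2 = 12
J: 2·8 = 16 | 3·0+4·1+6·2 = 16
E: 2·7 = 14 | 3·0+4·2+6·1 = 14
Y: 2·6 = 12 | 3·0+4·0+6·2 = 12
gcd(2,3,4,6) = 1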